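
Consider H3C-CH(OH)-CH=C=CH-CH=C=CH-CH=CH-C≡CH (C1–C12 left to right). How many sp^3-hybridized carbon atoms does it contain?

C1: sp3 ✓
C2: sp3 ✓
C3: sp2
C4: sp
C5: sp2
C6: sp2
C7: sp
C8: sp2
C9: sp2
C10: sp2
C11: sp
C12: sp
C1, C2 → 2 sp3 carbons.

2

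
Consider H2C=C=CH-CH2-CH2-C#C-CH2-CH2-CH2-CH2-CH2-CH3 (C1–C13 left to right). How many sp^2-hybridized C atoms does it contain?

2

C1: sp2 ✓
C2: sp
C3: sp2 ✓
C4: sp3
C5: sp3
C6: sp
C7: sp
C8: sp3
C9: sp3
C10: sp3
C11: sp3
C12: sp3
C13: sp3
C1, C3 → 2 sp2 carbons.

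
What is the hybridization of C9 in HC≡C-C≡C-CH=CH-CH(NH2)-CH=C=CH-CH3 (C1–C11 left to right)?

sp

C9: 2 σ bonds, plus two π bonds; 2 regions of electron density → sp.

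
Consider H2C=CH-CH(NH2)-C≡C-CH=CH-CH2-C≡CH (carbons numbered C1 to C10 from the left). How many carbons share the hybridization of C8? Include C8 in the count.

2

C8 is sp3 (only σ bonds).
C1: sp2
C2: sp2
C3: sp3 ✓
C4: sp
C5: sp
C6: sp2
C7: sp2
C8: sp3 ✓
C9: sp
C10: sp
2 carbons are sp3.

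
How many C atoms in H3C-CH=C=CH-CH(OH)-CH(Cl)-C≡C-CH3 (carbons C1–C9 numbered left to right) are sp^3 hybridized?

C1: sp3 ✓
C2: sp2
C3: sp
C4: sp2
C5: sp3 ✓
C6: sp3 ✓
C7: sp
C8: sp
C9: sp3 ✓
C1, C5, C6, C9 → 4 sp3 carbons.

4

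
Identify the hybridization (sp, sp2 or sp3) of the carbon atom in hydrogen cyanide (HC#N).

The carbon atom has 2 σ bonds, plus two π bonds: steric number 2 → sp.

sp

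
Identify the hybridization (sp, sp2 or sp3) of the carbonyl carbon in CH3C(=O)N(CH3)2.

sp²

The carbonyl carbon (3 σ bonds, plus one π bond) has steric number 3: sp2.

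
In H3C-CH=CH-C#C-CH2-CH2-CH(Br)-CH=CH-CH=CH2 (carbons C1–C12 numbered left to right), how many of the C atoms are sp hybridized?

C1: sp3
C2: sp2
C3: sp2
C4: sp ✓
C5: sp ✓
C6: sp3
C7: sp3
C8: sp3
C9: sp2
C10: sp2
C11: sp2
C12: sp2
C4, C5 → 2 sp carbons.

2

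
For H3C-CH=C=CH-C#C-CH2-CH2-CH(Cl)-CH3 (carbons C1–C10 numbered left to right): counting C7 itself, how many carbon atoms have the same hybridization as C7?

5

C7 is sp3 (only σ bonds).
C1: sp3 ✓
C2: sp2
C3: sp
C4: sp2
C5: sp
C6: sp
C7: sp3 ✓
C8: sp3 ✓
C9: sp3 ✓
C10: sp3 ✓
5 carbons are sp3.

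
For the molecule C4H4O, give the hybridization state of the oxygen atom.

One O lone pair is in the aromatic π system (p orbital), the other is in an sp2 hybrid in the ring plane; O has two σ bonds + one in-plane lone pair → sp2.

sp^2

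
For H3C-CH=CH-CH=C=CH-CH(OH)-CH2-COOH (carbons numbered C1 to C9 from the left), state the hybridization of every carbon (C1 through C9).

C1 carries 4 σ bonds, giving a steric number of 4, so it is sp3.
C2 carries 3 σ bonds, plus one π bond, giving a steric number of 3, so it is sp2.
C3 is sp2: 3 σ bonds, plus one π bond, 3 electron-density regions.
C4: 3 σ bonds, plus one π bond — 3 electron domains, sp2.
C5 is sp: 2 σ bonds, plus two π bonds, 2 electron-density regions.
C6 — 3 σ bonds, plus one π bond. Steric number 3, so sp2.
C7 carries 4 σ bonds, giving a steric number of 4, so it is sp3.
C8 is sp3: 4 σ bonds, 4 electron-density regions.
C9 (3 σ bonds, plus one π bond) has steric number 3: sp2.

C1 sp3, C2 sp2, C3 sp2, C4 sp2, C5 sp, C6 sp2, C7 sp3, C8 sp3, C9 sp2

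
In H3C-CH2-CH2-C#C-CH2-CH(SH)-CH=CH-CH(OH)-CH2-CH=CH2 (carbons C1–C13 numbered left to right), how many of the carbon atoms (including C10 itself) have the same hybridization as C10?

7

C10 is sp3 (only σ bonds).
C1: sp3 ✓
C2: sp3 ✓
C3: sp3 ✓
C4: sp
C5: sp
C6: sp3 ✓
C7: sp3 ✓
C8: sp2
C9: sp2
C10: sp3 ✓
C11: sp3 ✓
C12: sp2
C13: sp2
7 carbons are sp3.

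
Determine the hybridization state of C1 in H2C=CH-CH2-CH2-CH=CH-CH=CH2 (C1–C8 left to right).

sp²

C1: 3 σ bonds, plus one π bond; 3 regions of electron density → sp2.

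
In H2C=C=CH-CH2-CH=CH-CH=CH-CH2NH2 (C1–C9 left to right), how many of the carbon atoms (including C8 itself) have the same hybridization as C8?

6

C8 is sp2 (one π bond).
C1: sp2 ✓
C2: sp
C3: sp2 ✓
C4: sp3
C5: sp2 ✓
C6: sp2 ✓
C7: sp2 ✓
C8: sp2 ✓
C9: sp3
6 carbons are sp2.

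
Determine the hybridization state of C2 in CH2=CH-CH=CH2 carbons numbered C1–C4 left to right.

sp^2

C2 (3 σ bonds, plus one π bond) has steric number 3: sp2.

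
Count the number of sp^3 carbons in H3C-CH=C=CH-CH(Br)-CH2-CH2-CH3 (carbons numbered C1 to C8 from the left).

5

C1: sp3 ✓
C2: sp2
C3: sp
C4: sp2
C5: sp3 ✓
C6: sp3 ✓
C7: sp3 ✓
C8: sp3 ✓
C1, C5, C6, C7, C8 → 5 sp3 carbons.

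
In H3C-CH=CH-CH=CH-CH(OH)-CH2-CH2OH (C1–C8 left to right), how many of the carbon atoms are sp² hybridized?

4

C1: sp3
C2: sp2 ✓
C3: sp2 ✓
C4: sp2 ✓
C5: sp2 ✓
C6: sp3
C7: sp3
C8: sp3
C2, C3, C4, C5 → 4 sp2 carbons.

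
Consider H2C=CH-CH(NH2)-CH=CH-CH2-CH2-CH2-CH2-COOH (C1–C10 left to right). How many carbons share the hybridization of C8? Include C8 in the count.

C8 is sp3 (only σ bonds).
C1: sp2
C2: sp2
C3: sp3 ✓
C4: sp2
C5: sp2
C6: sp3 ✓
C7: sp3 ✓
C8: sp3 ✓
C9: sp3 ✓
C10: sp2
5 carbons are sp3.

5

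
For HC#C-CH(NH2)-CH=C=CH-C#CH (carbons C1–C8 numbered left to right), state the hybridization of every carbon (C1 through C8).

C1 sp, C2 sp, C3 sp3, C4 sp2, C5 sp, C6 sp2, C7 sp, C8 sp

C1 (2 σ bonds, plus two π bonds) has steric number 2: sp.
C2 has 2 σ bonds, plus two π bonds: steric number 2 → sp.
C3 has 4 σ bonds: steric number 4 → sp3.
C4 (3 σ bonds, plus one π bond) has steric number 3: sp2.
C5: 2 σ bonds, plus two π bonds; 2 regions of electron density → sp.
C6 is sp2: 3 σ bonds, plus one π bond, 3 electron-density regions.
C7: 2 σ bonds, plus two π bonds — 2 electron domains, sp.
C8 is sp: 2 σ bonds, plus two π bonds, 2 electron-density regions.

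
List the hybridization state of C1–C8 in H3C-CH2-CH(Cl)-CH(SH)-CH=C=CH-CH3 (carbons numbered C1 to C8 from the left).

C1 — 4 σ bonds. Steric number 4, so sp3.
C2 is sp3: 4 σ bonds, 4 electron-density regions.
C3 has 4 σ bonds: steric number 4 → sp3.
C4 is sp3: 4 σ bonds, 4 electron-density regions.
C5 — 3 σ bonds, plus one π bond. Steric number 3, so sp2.
C6 carries 2 σ bonds, plus two π bonds, giving a steric number of 2, so it is sp.
C7 (3 σ bonds, plus one π bond) has steric number 3: sp2.
C8 has 4 σ bonds: steric number 4 → sp3.

C1 sp3, C2 sp3, C3 sp3, C4 sp3, C5 sp2, C6 sp, C7 sp2, C8 sp3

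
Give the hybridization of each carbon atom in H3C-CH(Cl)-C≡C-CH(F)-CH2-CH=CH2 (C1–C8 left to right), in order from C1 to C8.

C1 sp3, C2 sp3, C3 sp, C4 sp, C5 sp3, C6 sp3, C7 sp2, C8 sp2

C1 is sp3: 4 σ bonds, 4 electron-density regions.
C2 (4 σ bonds) has steric number 4: sp3.
C3 — 2 σ bonds, plus two π bonds. Steric number 2, so sp.
C4 (2 σ bonds, plus two π bonds) has steric number 2: sp.
C5 has 4 σ bonds: steric number 4 → sp3.
C6 (4 σ bonds) has steric number 4: sp3.
C7 is sp2: 3 σ bonds, plus one π bond, 3 electron-density regions.
C8 is sp2: 3 σ bonds, plus one π bond, 3 electron-density regions.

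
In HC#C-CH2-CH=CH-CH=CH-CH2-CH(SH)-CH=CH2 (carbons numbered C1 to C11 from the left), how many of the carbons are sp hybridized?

C1: sp ✓
C2: sp ✓
C3: sp3
C4: sp2
C5: sp2
C6: sp2
C7: sp2
C8: sp3
C9: sp3
C10: sp2
C11: sp2
C1, C2 → 2 sp carbons.

2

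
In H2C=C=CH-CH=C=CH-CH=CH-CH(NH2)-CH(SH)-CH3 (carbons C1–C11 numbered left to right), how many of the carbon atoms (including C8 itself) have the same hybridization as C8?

C8 is sp2 (one π bond).
C1: sp2 ✓
C2: sp
C3: sp2 ✓
C4: sp2 ✓
C5: sp
C6: sp2 ✓
C7: sp2 ✓
C8: sp2 ✓
C9: sp3
C10: sp3
C11: sp3
6 carbons are sp2.

6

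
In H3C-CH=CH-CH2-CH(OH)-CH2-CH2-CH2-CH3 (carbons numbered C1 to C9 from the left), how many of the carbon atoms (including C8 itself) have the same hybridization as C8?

7

C8 is sp3 (only σ bonds).
C1: sp3 ✓
C2: sp2
C3: sp2
C4: sp3 ✓
C5: sp3 ✓
C6: sp3 ✓
C7: sp3 ✓
C8: sp3 ✓
C9: sp3 ✓
7 carbons are sp3.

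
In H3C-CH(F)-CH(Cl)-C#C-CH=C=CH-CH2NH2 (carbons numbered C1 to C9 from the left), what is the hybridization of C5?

sp

C5 is sp: 2 σ bonds, plus two π bonds, 2 electron-density regions.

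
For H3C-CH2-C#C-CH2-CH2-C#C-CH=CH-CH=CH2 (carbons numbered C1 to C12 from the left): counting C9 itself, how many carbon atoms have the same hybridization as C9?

C9 is sp2 (one π bond).
C1: sp3
C2: sp3
C3: sp
C4: sp
C5: sp3
C6: sp3
C7: sp
C8: sp
C9: sp2 ✓
C10: sp2 ✓
C11: sp2 ✓
C12: sp2 ✓
4 carbons are sp2.

4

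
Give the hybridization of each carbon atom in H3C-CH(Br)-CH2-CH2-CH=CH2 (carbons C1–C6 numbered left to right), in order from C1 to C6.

C1 sp3, C2 sp3, C3 sp3, C4 sp3, C5 sp2, C6 sp2

C1 — 4 σ bonds. Steric number 4, so sp3.
C2 (4 σ bonds) has steric number 4: sp3.
C3 — 4 σ bonds. Steric number 4, so sp3.
C4 is sp3: 4 σ bonds, 4 electron-density regions.
C5 (3 σ bonds, plus one π bond) has steric number 3: sp2.
C6 carries 3 σ bonds, plus one π bond, giving a steric number of 3, so it is sp2.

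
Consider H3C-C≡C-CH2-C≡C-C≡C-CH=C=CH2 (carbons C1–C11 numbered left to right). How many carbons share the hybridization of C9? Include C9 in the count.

C9 is sp2 (one π bond).
C1: sp3
C2: sp
C3: sp
C4: sp3
C5: sp
C6: sp
C7: sp
C8: sp
C9: sp2 ✓
C10: sp
C11: sp2 ✓
2 carbons are sp2.

2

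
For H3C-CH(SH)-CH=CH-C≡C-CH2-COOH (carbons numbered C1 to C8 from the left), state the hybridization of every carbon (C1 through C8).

C1 sp3, C2 sp3, C3 sp2, C4 sp2, C5 sp, C6 sp, C7 sp3, C8 sp2

C1: 4 σ bonds; 4 regions of electron density → sp3.
C2 — 4 σ bonds. Steric number 4, so sp3.
C3 carries 3 σ bonds, plus one π bond, giving a steric number of 3, so it is sp2.
C4 — 3 σ bonds, plus one π bond. Steric number 3, so sp2.
C5 has 2 σ bonds, plus two π bonds: steric number 2 → sp.
C6 is sp: 2 σ bonds, plus two π bonds, 2 electron-density regions.
C7 (4 σ bonds) has steric number 4: sp3.
C8: 3 σ bonds, plus one π bond; 3 regions of electron density → sp2.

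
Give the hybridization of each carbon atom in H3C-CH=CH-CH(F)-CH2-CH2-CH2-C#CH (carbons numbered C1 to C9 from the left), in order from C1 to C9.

C1 sp3, C2 sp2, C3 sp2, C4 sp3, C5 sp3, C6 sp3, C7 sp3, C8 sp, C9 sp

C1 is sp3: 4 σ bonds, 4 electron-density regions.
C2 — 3 σ bonds, plus one π bond. Steric number 3, so sp2.
C3 is sp2: 3 σ bonds, plus one π bond, 3 electron-density regions.
C4 (4 σ bonds) has steric number 4: sp3.
C5 — 4 σ bonds. Steric number 4, so sp3.
C6: 4 σ bonds — 4 electron domains, sp3.
C7 — 4 σ bonds. Steric number 4, so sp3.
C8: 2 σ bonds, plus two π bonds — 2 electron domains, sp.
C9 carries 2 σ bonds, plus two π bonds, giving a steric number of 2, so it is sp.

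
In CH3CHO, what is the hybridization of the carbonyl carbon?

sp²

The carbonyl carbon: 3 σ bonds, plus one π bond — 3 electron domains, sp2.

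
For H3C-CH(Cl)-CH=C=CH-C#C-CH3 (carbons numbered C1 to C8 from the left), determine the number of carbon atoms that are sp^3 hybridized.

C1: sp3 ✓
C2: sp3 ✓
C3: sp2
C4: sp
C5: sp2
C6: sp
C7: sp
C8: sp3 ✓
C1, C2, C8 → 3 sp3 carbons.

3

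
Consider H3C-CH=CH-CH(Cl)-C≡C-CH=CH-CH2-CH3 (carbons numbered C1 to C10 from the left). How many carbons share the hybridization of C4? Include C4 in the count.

C4 is sp3 (only σ bonds).
C1: sp3 ✓
C2: sp2
C3: sp2
C4: sp3 ✓
C5: sp
C6: sp
C7: sp2
C8: sp2
C9: sp3 ✓
C10: sp3 ✓
4 carbons are sp3.

4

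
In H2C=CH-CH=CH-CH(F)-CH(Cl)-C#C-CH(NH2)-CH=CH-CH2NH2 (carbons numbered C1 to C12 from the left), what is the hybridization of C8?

C8: 2 σ bonds, plus two π bonds; 2 regions of electron density → sp.

sp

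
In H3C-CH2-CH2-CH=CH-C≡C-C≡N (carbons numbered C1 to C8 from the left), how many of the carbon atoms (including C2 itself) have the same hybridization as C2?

C2 is sp3 (only σ bonds).
C1: sp3 ✓
C2: sp3 ✓
C3: sp3 ✓
C4: sp2
C5: sp2
C6: sp
C7: sp
C8: sp
3 carbons are sp3.

3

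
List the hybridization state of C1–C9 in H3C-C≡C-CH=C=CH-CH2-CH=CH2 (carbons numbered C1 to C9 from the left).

C1 sp3, C2 sp, C3 sp, C4 sp2, C5 sp, C6 sp2, C7 sp3, C8 sp2, C9 sp2

C1 — 4 σ bonds. Steric number 4, so sp3.
C2: 2 σ bonds, plus two π bonds — 2 electron domains, sp.
C3: 2 σ bonds, plus two π bonds; 2 regions of electron density → sp.
C4 is sp2: 3 σ bonds, plus one π bond, 3 electron-density regions.
C5 is sp: 2 σ bonds, plus two π bonds, 2 electron-density regions.
C6 — 3 σ bonds, plus one π bond. Steric number 3, so sp2.
C7 — 4 σ bonds. Steric number 4, so sp3.
C8: 3 σ bonds, plus one π bond — 3 electron domains, sp2.
C9: 3 σ bonds, plus one π bond; 3 regions of electron density → sp2.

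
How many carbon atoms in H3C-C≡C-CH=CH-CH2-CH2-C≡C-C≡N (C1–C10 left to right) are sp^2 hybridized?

2

C1: sp3
C2: sp
C3: sp
C4: sp2 ✓
C5: sp2 ✓
C6: sp3
C7: sp3
C8: sp
C9: sp
C10: sp
C4, C5 → 2 sp2 carbons.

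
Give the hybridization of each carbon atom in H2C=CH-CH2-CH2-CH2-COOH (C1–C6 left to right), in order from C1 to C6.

C1 sp2, C2 sp2, C3 sp3, C4 sp3, C5 sp3, C6 sp2

C1 (3 σ bonds, plus one π bond) has steric number 3: sp2.
C2 carries 3 σ bonds, plus one π bond, giving a steric number of 3, so it is sp2.
C3: 4 σ bonds — 4 electron domains, sp3.
C4: 4 σ bonds — 4 electron domains, sp3.
C5 carries 4 σ bonds, giving a steric number of 4, so it is sp3.
C6 has 3 σ bonds, plus one π bond: steric number 3 → sp2.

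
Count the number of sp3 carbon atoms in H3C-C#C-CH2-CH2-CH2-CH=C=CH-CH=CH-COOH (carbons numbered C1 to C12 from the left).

4

C1: sp3 ✓
C2: sp
C3: sp
C4: sp3 ✓
C5: sp3 ✓
C6: sp3 ✓
C7: sp2
C8: sp
C9: sp2
C10: sp2
C11: sp2
C12: sp2
C1, C4, C5, C6 → 4 sp3 carbons.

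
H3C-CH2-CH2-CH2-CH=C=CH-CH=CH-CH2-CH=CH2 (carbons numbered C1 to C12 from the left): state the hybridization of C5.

sp^2

C5 (3 σ bonds, plus one π bond) has steric number 3: sp2.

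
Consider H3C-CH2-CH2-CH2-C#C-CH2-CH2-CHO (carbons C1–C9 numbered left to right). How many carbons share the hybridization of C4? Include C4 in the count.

6

C4 is sp3 (only σ bonds).
C1: sp3 ✓
C2: sp3 ✓
C3: sp3 ✓
C4: sp3 ✓
C5: sp
C6: sp
C7: sp3 ✓
C8: sp3 ✓
C9: sp2
6 carbons are sp3.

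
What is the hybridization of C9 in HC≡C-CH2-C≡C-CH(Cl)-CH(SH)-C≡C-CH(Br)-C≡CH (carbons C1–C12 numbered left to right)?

sp

C9 has 2 σ bonds, plus two π bonds: steric number 2 → sp.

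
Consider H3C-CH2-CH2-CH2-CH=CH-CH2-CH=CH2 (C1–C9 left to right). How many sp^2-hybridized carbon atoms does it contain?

C1: sp3
C2: sp3
C3: sp3
C4: sp3
C5: sp2 ✓
C6: sp2 ✓
C7: sp3
C8: sp2 ✓
C9: sp2 ✓
C5, C6, C8, C9 → 4 sp2 carbons.

4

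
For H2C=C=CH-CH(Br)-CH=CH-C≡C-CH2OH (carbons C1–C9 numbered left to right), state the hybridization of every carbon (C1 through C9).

C1 has 3 σ bonds, plus one π bond: steric number 3 → sp2.
C2 (2 σ bonds, plus two π bonds) has steric number 2: sp.
C3 is sp2: 3 σ bonds, plus one π bond, 3 electron-density regions.
C4 is sp3: 4 σ bonds, 4 electron-density regions.
C5 is sp2: 3 σ bonds, plus one π bond, 3 electron-density regions.
C6 is sp2: 3 σ bonds, plus one π bond, 3 electron-density regions.
C7 is sp: 2 σ bonds, plus two π bonds, 2 electron-density regions.
C8: 2 σ bonds, plus two π bonds; 2 regions of electron density → sp.
C9 is sp3: 4 σ bonds, 4 electron-density regions.

C1 sp2, C2 sp, C3 sp2, C4 sp3, C5 sp2, C6 sp2, C7 sp, C8 sp, C9 sp3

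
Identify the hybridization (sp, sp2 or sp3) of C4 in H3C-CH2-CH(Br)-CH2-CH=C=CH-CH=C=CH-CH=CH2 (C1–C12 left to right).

C4 carries 4 σ bonds, giving a steric number of 4, so it is sp3.

sp^3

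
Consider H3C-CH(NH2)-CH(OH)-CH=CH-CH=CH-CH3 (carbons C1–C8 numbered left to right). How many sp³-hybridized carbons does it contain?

4

C1: sp3 ✓
C2: sp3 ✓
C3: sp3 ✓
C4: sp2
C5: sp2
C6: sp2
C7: sp2
C8: sp3 ✓
C1, C2, C3, C8 → 4 sp3 carbons.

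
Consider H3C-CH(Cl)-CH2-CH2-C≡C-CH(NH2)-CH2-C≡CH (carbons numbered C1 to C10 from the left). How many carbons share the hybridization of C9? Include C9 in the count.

C9 is sp (two π bonds).
C1: sp3
C2: sp3
C3: sp3
C4: sp3
C5: sp ✓
C6: sp ✓
C7: sp3
C8: sp3
C9: sp ✓
C10: sp ✓
4 carbons are sp.

4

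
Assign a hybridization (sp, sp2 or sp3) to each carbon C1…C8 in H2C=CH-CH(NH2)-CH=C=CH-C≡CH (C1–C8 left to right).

C1 carries 3 σ bonds, plus one π bond, giving a steric number of 3, so it is sp2.
C2 (3 σ bonds, plus one π bond) has steric number 3: sp2.
C3 carries 4 σ bonds, giving a steric number of 4, so it is sp3.
C4: 3 σ bonds, plus one π bond — 3 electron domains, sp2.
C5 — 2 σ bonds, plus two π bonds. Steric number 2, so sp.
C6 is sp2: 3 σ bonds, plus one π bond, 3 electron-density regions.
C7 — 2 σ bonds, plus two π bonds. Steric number 2, so sp.
C8 carries 2 σ bonds, plus two π bonds, giving a steric number of 2, so it is sp.

C1 sp2, C2 sp2, C3 sp3, C4 sp2, C5 sp, C6 sp2, C7 sp, C8 sp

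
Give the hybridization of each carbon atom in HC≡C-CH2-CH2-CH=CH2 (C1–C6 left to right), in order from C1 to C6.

C1 — 2 σ bonds, plus two π bonds. Steric number 2, so sp.
C2 — 2 σ bonds, plus two π bonds. Steric number 2, so sp.
C3 (4 σ bonds) has steric number 4: sp3.
C4 is sp3: 4 σ bonds, 4 electron-density regions.
C5 (3 σ bonds, plus one π bond) has steric number 3: sp2.
C6: 3 σ bonds, plus one π bond — 3 electron domains, sp2.

C1 sp, C2 sp, C3 sp3, C4 sp3, C5 sp2, C6 sp2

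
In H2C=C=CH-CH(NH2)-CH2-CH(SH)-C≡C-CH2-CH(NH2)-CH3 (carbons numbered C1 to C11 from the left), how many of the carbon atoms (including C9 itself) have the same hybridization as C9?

C9 is sp3 (only σ bonds).
C1: sp2
C2: sp
C3: sp2
C4: sp3 ✓
C5: sp3 ✓
C6: sp3 ✓
C7: sp
C8: sp
C9: sp3 ✓
C10: sp3 ✓
C11: sp3 ✓
6 carbons are sp3.

6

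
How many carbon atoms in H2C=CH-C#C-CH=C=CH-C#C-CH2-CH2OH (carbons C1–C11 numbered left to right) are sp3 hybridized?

C1: sp2
C2: sp2
C3: sp
C4: sp
C5: sp2
C6: sp
C7: sp2
C8: sp
C9: sp
C10: sp3 ✓
C11: sp3 ✓
C10, C11 → 2 sp3 carbons.

2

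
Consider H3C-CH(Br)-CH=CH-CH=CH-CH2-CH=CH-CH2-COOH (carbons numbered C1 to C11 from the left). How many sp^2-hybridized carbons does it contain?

7

C1: sp3
C2: sp3
C3: sp2 ✓
C4: sp2 ✓
C5: sp2 ✓
C6: sp2 ✓
C7: sp3
C8: sp2 ✓
C9: sp2 ✓
C10: sp3
C11: sp2 ✓
C3, C4, C5, C6, C8, C9, C11 → 7 sp2 carbons.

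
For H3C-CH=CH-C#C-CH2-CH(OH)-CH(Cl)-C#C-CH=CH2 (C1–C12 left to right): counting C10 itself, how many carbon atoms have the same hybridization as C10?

C10 is sp (two π bonds).
C1: sp3
C2: sp2
C3: sp2
C4: sp ✓
C5: sp ✓
C6: sp3
C7: sp3
C8: sp3
C9: sp ✓
C10: sp ✓
C11: sp2
C12: sp2
4 carbons are sp.

4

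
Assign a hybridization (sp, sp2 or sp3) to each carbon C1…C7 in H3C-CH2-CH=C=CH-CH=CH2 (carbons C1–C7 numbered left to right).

C1 sp3, C2 sp3, C3 sp2, C4 sp, C5 sp2, C6 sp2, C7 sp2

C1: 4 σ bonds — 4 electron domains, sp3.
C2: 4 σ bonds — 4 electron domains, sp3.
C3 carries 3 σ bonds, plus one π bond, giving a steric number of 3, so it is sp2.
C4 — 2 σ bonds, plus two π bonds. Steric number 2, so sp.
C5 has 3 σ bonds, plus one π bond: steric number 3 → sp2.
C6 (3 σ bonds, plus one π bond) has steric number 3: sp2.
C7 — 3 σ bonds, plus one π bond. Steric number 3, so sp2.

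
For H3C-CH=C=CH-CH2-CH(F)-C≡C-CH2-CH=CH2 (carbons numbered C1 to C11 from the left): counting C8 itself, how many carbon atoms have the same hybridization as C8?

3

C8 is sp (two π bonds).
C1: sp3
C2: sp2
C3: sp ✓
C4: sp2
C5: sp3
C6: sp3
C7: sp ✓
C8: sp ✓
C9: sp3
C10: sp2
C11: sp2
3 carbons are sp.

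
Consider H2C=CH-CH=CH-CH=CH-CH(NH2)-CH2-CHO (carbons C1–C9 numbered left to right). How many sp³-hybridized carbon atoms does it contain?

C1: sp2
C2: sp2
C3: sp2
C4: sp2
C5: sp2
C6: sp2
C7: sp3 ✓
C8: sp3 ✓
C9: sp2
C7, C8 → 2 sp3 carbons.

2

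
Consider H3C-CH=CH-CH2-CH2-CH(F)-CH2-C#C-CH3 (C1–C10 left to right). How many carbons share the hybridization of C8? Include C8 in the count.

C8 is sp (two π bonds).
C1: sp3
C2: sp2
C3: sp2
C4: sp3
C5: sp3
C6: sp3
C7: sp3
C8: sp ✓
C9: sp ✓
C10: sp3
2 carbons are sp.

2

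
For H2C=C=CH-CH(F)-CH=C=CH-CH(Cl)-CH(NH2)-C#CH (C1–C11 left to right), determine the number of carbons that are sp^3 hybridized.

3

C1: sp2
C2: sp
C3: sp2
C4: sp3 ✓
C5: sp2
C6: sp
C7: sp2
C8: sp3 ✓
C9: sp3 ✓
C10: sp
C11: sp
C4, C8, C9 → 3 sp3 carbons.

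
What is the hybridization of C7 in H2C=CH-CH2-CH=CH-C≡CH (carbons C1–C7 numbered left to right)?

C7: 2 σ bonds, plus two π bonds — 2 electron domains, sp.

sp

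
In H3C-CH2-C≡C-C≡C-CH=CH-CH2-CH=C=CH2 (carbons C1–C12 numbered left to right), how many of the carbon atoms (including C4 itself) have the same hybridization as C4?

C4 is sp (two π bonds).
C1: sp3
C2: sp3
C3: sp ✓
C4: sp ✓
C5: sp ✓
C6: sp ✓
C7: sp2
C8: sp2
C9: sp3
C10: sp2
C11: sp ✓
C12: sp2
5 carbons are sp.

5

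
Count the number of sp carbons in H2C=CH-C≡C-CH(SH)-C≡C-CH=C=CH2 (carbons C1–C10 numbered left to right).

C1: sp2
C2: sp2
C3: sp ✓
C4: sp ✓
C5: sp3
C6: sp ✓
C7: sp ✓
C8: sp2
C9: sp ✓
C10: sp2
C3, C4, C6, C7, C9 → 5 sp carbons.

5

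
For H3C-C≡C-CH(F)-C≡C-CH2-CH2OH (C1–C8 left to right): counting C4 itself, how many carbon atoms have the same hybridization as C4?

4

C4 is sp3 (only σ bonds).
C1: sp3 ✓
C2: sp
C3: sp
C4: sp3 ✓
C5: sp
C6: sp
C7: sp3 ✓
C8: sp3 ✓
4 carbons are sp3.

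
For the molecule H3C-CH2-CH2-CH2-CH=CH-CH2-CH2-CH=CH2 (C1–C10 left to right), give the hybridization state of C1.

C1: 4 σ bonds; 4 regions of electron density → sp3.

sp3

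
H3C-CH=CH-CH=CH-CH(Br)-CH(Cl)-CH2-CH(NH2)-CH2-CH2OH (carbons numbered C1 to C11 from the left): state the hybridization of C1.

C1 is sp3: 4 σ bonds, 4 electron-density regions.

sp^3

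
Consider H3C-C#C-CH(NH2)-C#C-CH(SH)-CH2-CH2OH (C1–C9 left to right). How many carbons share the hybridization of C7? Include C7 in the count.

C7 is sp3 (only σ bonds).
C1: sp3 ✓
C2: sp
C3: sp
C4: sp3 ✓
C5: sp
C6: sp
C7: sp3 ✓
C8: sp3 ✓
C9: sp3 ✓
5 carbons are sp3.

5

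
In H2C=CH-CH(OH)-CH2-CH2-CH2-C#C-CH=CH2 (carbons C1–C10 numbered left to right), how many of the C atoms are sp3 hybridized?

C1: sp2
C2: sp2
C3: sp3 ✓
C4: sp3 ✓
C5: sp3 ✓
C6: sp3 ✓
C7: sp
C8: sp
C9: sp2
C10: sp2
C3, C4, C5, C6 → 4 sp3 carbons.

4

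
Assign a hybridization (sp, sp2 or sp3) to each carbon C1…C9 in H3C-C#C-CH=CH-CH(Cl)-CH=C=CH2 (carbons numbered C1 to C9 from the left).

C1 sp3, C2 sp, C3 sp, C4 sp2, C5 sp2, C6 sp3, C7 sp2, C8 sp, C9 sp2

C1 has 4 σ bonds: steric number 4 → sp3.
C2: 2 σ bonds, plus two π bonds — 2 electron domains, sp.
C3 — 2 σ bonds, plus two π bonds. Steric number 2, so sp.
C4: 3 σ bonds, plus one π bond — 3 electron domains, sp2.
C5 is sp2: 3 σ bonds, plus one π bond, 3 electron-density regions.
C6 is sp3: 4 σ bonds, 4 electron-density regions.
C7 has 3 σ bonds, plus one π bond: steric number 3 → sp2.
C8 carries 2 σ bonds, plus two π bonds, giving a steric number of 2, so it is sp.
C9 has 3 σ bonds, plus one π bond: steric number 3 → sp2.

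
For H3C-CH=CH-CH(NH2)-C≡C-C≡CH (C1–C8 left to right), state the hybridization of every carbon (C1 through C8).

C1 sp3, C2 sp2, C3 sp2, C4 sp3, C5 sp, C6 sp, C7 sp, C8 sp

C1 — 4 σ bonds. Steric number 4, so sp3.
C2: 3 σ bonds, plus one π bond; 3 regions of electron density → sp2.
C3 is sp2: 3 σ bonds, plus one π bond, 3 electron-density regions.
C4 has 4 σ bonds: steric number 4 → sp3.
C5: 2 σ bonds, plus two π bonds; 2 regions of electron density → sp.
C6 — 2 σ bonds, plus two π bonds. Steric number 2, so sp.
C7 has 2 σ bonds, plus two π bonds: steric number 2 → sp.
C8 (2 σ bonds, plus two π bonds) has steric number 2: sp.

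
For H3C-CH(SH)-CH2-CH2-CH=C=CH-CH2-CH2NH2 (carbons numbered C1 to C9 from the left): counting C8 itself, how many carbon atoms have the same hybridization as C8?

C8 is sp3 (only σ bonds).
C1: sp3 ✓
C2: sp3 ✓
C3: sp3 ✓
C4: sp3 ✓
C5: sp2
C6: sp
C7: sp2
C8: sp3 ✓
C9: sp3 ✓
6 carbons are sp3.

6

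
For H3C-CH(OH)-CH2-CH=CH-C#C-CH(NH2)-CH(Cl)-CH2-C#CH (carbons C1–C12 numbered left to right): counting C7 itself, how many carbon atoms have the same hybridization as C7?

4

C7 is sp (two π bonds).
C1: sp3
C2: sp3
C3: sp3
C4: sp2
C5: sp2
C6: sp ✓
C7: sp ✓
C8: sp3
C9: sp3
C10: sp3
C11: sp ✓
C12: sp ✓
4 carbons are sp.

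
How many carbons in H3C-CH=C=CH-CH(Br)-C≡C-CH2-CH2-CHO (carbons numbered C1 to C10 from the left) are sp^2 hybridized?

C1: sp3
C2: sp2 ✓
C3: sp
C4: sp2 ✓
C5: sp3
C6: sp
C7: sp
C8: sp3
C9: sp3
C10: sp2 ✓
C2, C4, C10 → 3 sp2 carbons.

3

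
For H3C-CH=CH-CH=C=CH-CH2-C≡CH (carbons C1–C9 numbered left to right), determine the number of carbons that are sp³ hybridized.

C1: sp3 ✓
C2: sp2
C3: sp2
C4: sp2
C5: sp
C6: sp2
C7: sp3 ✓
C8: sp
C9: sp
C1, C7 → 2 sp3 carbons.

2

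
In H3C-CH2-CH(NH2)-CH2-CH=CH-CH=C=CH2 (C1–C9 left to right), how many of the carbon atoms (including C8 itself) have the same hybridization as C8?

1

C8 is sp (two π bonds).
C1: sp3
C2: sp3
C3: sp3
C4: sp3
C5: sp2
C6: sp2
C7: sp2
C8: sp ✓
C9: sp2
1 carbon is sp.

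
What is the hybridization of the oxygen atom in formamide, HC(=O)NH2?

The oxygen atom (1 σ bond and 2 lone pairs, plus one π bond) has steric number 3: sp2.

sp²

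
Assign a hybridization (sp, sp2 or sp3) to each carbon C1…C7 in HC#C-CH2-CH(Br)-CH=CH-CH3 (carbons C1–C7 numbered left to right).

C1 sp, C2 sp, C3 sp3, C4 sp3, C5 sp2, C6 sp2, C7 sp3

C1 carries 2 σ bonds, plus two π bonds, giving a steric number of 2, so it is sp.
C2: 2 σ bonds, plus two π bonds — 2 electron domains, sp.
C3 carries 4 σ bonds, giving a steric number of 4, so it is sp3.
C4 is sp3: 4 σ bonds, 4 electron-density regions.
C5 carries 3 σ bonds, plus one π bond, giving a steric number of 3, so it is sp2.
C6: 3 σ bonds, plus one π bond; 3 regions of electron density → sp2.
C7 (4 σ bonds) has steric number 4: sp3.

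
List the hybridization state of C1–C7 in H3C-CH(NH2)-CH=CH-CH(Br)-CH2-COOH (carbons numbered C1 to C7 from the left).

C1 sp3, C2 sp3, C3 sp2, C4 sp2, C5 sp3, C6 sp3, C7 sp2

C1: 4 σ bonds; 4 regions of electron density → sp3.
C2: 4 σ bonds; 4 regions of electron density → sp3.
C3 carries 3 σ bonds, plus one π bond, giving a steric number of 3, so it is sp2.
C4 — 3 σ bonds, plus one π bond. Steric number 3, so sp2.
C5 carries 4 σ bonds, giving a steric number of 4, so it is sp3.
C6 carries 4 σ bonds, giving a steric number of 4, so it is sp3.
C7 carries 3 σ bonds, plus one π bond, giving a steric number of 3, so it is sp2.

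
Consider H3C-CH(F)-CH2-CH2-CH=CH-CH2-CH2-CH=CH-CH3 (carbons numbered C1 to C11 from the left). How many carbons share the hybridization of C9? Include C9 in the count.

C9 is sp2 (one π bond).
C1: sp3
C2: sp3
C3: sp3
C4: sp3
C5: sp2 ✓
C6: sp2 ✓
C7: sp3
C8: sp3
C9: sp2 ✓
C10: sp2 ✓
C11: sp3
4 carbons are sp2.

4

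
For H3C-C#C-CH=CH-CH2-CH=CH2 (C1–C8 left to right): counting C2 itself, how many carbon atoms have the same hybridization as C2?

C2 is sp (two π bonds).
C1: sp3
C2: sp ✓
C3: sp ✓
C4: sp2
C5: sp2
C6: sp3
C7: sp2
C8: sp2
2 carbons are sp.

2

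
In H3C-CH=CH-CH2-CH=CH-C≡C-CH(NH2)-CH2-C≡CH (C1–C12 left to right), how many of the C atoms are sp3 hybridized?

C1: sp3 ✓
C2: sp2
C3: sp2
C4: sp3 ✓
C5: sp2
C6: sp2
C7: sp
C8: sp
C9: sp3 ✓
C10: sp3 ✓
C11: sp
C12: sp
C1, C4, C9, C10 → 4 sp3 carbons.

4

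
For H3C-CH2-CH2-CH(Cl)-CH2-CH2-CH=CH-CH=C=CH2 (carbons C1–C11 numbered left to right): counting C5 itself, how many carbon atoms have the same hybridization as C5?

C5 is sp3 (only σ bonds).
C1: sp3 ✓
C2: sp3 ✓
C3: sp3 ✓
C4: sp3 ✓
C5: sp3 ✓
C6: sp3 ✓
C7: sp2
C8: sp2
C9: sp2
C10: sp
C11: sp2
6 carbons are sp3.

6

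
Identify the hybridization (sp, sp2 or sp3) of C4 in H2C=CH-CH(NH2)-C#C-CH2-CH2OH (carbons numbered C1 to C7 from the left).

C4 — 2 σ bonds, plus two π bonds. Steric number 2, so sp.

sp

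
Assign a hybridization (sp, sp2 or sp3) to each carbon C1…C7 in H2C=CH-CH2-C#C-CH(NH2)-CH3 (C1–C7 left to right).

C1: 3 σ bonds, plus one π bond; 3 regions of electron density → sp2.
C2 has 3 σ bonds, plus one π bond: steric number 3 → sp2.
C3: 4 σ bonds; 4 regions of electron density → sp3.
C4 carries 2 σ bonds, plus two π bonds, giving a steric number of 2, so it is sp.
C5 carries 2 σ bonds, plus two π bonds, giving a steric number of 2, so it is sp.
C6 — 4 σ bonds. Steric number 4, so sp3.
C7: 4 σ bonds — 4 electron domains, sp3.

C1 sp2, C2 sp2, C3 sp3, C4 sp, C5 sp, C6 sp3, C7 sp3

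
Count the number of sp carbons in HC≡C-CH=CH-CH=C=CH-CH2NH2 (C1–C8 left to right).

3

C1: sp ✓
C2: sp ✓
C3: sp2
C4: sp2
C5: sp2
C6: sp ✓
C7: sp2
C8: sp3
C1, C2, C6 → 3 sp carbons.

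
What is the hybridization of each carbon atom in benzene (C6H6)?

sp2

Every ring carbon has three σ bonds and contributes one p electron to the aromatic π system.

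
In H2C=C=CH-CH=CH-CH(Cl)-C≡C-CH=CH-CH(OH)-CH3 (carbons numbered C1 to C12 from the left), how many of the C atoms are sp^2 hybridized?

6

C1: sp2 ✓
C2: sp
C3: sp2 ✓
C4: sp2 ✓
C5: sp2 ✓
C6: sp3
C7: sp
C8: sp
C9: sp2 ✓
C10: sp2 ✓
C11: sp3
C12: sp3
C1, C3, C4, C5, C9, C10 → 6 sp2 carbons.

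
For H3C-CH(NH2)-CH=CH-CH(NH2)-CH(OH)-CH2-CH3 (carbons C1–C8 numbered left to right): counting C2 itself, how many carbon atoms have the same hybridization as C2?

6

C2 is sp3 (only σ bonds).
C1: sp3 ✓
C2: sp3 ✓
C3: sp2
C4: sp2
C5: sp3 ✓
C6: sp3 ✓
C7: sp3 ✓
C8: sp3 ✓
6 carbons are sp3.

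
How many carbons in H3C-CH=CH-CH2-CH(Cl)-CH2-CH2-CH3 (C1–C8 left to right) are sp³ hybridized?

6

C1: sp3 ✓
C2: sp2
C3: sp2
C4: sp3 ✓
C5: sp3 ✓
C6: sp3 ✓
C7: sp3 ✓
C8: sp3 ✓
C1, C4, C5, C6, C7, C8 → 6 sp3 carbons.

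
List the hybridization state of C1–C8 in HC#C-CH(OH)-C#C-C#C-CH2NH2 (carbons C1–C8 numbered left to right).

C1 sp, C2 sp, C3 sp3, C4 sp, C5 sp, C6 sp, C7 sp, C8 sp3

C1 (2 σ bonds, plus two π bonds) has steric number 2: sp.
C2 (2 σ bonds, plus two π bonds) has steric number 2: sp.
C3 has 4 σ bonds: steric number 4 → sp3.
C4: 2 σ bonds, plus two π bonds — 2 electron domains, sp.
C5 (2 σ bonds, plus two π bonds) has steric number 2: sp.
C6 is sp: 2 σ bonds, plus two π bonds, 2 electron-density regions.
C7: 2 σ bonds, plus two π bonds — 2 electron domains, sp.
C8 carries 4 σ bonds, giving a steric number of 4, so it is sp3.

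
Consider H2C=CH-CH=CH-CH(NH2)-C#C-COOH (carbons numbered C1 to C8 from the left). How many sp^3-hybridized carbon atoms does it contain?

C1: sp2
C2: sp2
C3: sp2
C4: sp2
C5: sp3 ✓
C6: sp
C7: sp
C8: sp2
C5 → 1 sp3 carbon.

1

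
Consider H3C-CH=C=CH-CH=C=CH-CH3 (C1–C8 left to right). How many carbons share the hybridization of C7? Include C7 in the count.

4

C7 is sp2 (one π bond).
C1: sp3
C2: sp2 ✓
C3: sp
C4: sp2 ✓
C5: sp2 ✓
C6: sp
C7: sp2 ✓
C8: sp3
4 carbons are sp2.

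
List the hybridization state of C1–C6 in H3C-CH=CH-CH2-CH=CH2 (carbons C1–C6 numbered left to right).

C1 sp3, C2 sp2, C3 sp2, C4 sp3, C5 sp2, C6 sp2

C1 — 4 σ bonds. Steric number 4, so sp3.
C2 — 3 σ bonds, plus one π bond. Steric number 3, so sp2.
C3 carries 3 σ bonds, plus one π bond, giving a steric number of 3, so it is sp2.
C4: 4 σ bonds — 4 electron domains, sp3.
C5 (3 σ bonds, plus one π bond) has steric number 3: sp2.
C6 is sp2: 3 σ bonds, plus one π bond, 3 electron-density regions.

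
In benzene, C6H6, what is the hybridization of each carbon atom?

sp2

Every ring carbon has three σ bonds and contributes one p electron to the aromatic π system.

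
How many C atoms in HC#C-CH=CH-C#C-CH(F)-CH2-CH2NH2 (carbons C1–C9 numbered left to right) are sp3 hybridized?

3

C1: sp
C2: sp
C3: sp2
C4: sp2
C5: sp
C6: sp
C7: sp3 ✓
C8: sp3 ✓
C9: sp3 ✓
C7, C8, C9 → 3 sp3 carbons.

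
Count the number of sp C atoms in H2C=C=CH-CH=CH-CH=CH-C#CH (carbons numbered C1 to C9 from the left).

3

C1: sp2
C2: sp ✓
C3: sp2
C4: sp2
C5: sp2
C6: sp2
C7: sp2
C8: sp ✓
C9: sp ✓
C2, C8, C9 → 3 sp carbons.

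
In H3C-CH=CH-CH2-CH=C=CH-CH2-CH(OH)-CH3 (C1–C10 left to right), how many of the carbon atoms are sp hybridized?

C1: sp3
C2: sp2
C3: sp2
C4: sp3
C5: sp2
C6: sp ✓
C7: sp2
C8: sp3
C9: sp3
C10: sp3
C6 → 1 sp carbon.

1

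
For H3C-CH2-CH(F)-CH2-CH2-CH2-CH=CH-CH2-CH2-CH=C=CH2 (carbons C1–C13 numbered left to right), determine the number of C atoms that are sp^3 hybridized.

C1: sp3 ✓
C2: sp3 ✓
C3: sp3 ✓
C4: sp3 ✓
C5: sp3 ✓
C6: sp3 ✓
C7: sp2
C8: sp2
C9: sp3 ✓
C10: sp3 ✓
C11: sp2
C12: sp
C13: sp2
C1, C2, C3, C4, C5, C6, C9, C10 → 8 sp3 carbons.

8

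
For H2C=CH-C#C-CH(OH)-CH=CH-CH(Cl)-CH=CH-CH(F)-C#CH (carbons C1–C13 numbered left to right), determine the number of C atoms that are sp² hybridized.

6

C1: sp2 ✓
C2: sp2 ✓
C3: sp
C4: sp
C5: sp3
C6: sp2 ✓
C7: sp2 ✓
C8: sp3
C9: sp2 ✓
C10: sp2 ✓
C11: sp3
C12: sp
C13: sp
C1, C2, C6, C7, C9, C10 → 6 sp2 carbons.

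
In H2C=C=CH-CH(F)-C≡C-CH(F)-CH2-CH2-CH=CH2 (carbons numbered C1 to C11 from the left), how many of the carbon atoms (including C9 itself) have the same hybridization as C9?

4

C9 is sp3 (only σ bonds).
C1: sp2
C2: sp
C3: sp2
C4: sp3 ✓
C5: sp
C6: sp
C7: sp3 ✓
C8: sp3 ✓
C9: sp3 ✓
C10: sp2
C11: sp2
4 carbons are sp3.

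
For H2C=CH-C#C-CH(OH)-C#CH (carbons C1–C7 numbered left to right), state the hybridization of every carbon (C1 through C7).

C1 — 3 σ bonds, plus one π bond. Steric number 3, so sp2.
C2: 3 σ bonds, plus one π bond — 3 electron domains, sp2.
C3 has 2 σ bonds, plus two π bonds: steric number 2 → sp.
C4: 2 σ bonds, plus two π bonds — 2 electron domains, sp.
C5 is sp3: 4 σ bonds, 4 electron-density regions.
C6 — 2 σ bonds, plus two π bonds. Steric number 2, so sp.
C7: 2 σ bonds, plus two π bonds — 2 electron domains, sp.

C1 sp2, C2 sp2, C3 sp, C4 sp, C5 sp3, C6 sp, C7 sp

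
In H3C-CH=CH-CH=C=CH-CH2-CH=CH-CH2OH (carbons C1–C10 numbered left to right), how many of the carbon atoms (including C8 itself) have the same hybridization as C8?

6

C8 is sp2 (one π bond).
C1: sp3
C2: sp2 ✓
C3: sp2 ✓
C4: sp2 ✓
C5: sp
C6: sp2 ✓
C7: sp3
C8: sp2 ✓
C9: sp2 ✓
C10: sp3
6 carbons are sp2.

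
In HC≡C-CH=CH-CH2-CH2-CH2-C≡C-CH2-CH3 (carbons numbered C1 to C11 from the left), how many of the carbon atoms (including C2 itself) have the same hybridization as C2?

4

C2 is sp (two π bonds).
C1: sp ✓
C2: sp ✓
C3: sp2
C4: sp2
C5: sp3
C6: sp3
C7: sp3
C8: sp ✓
C9: sp ✓
C10: sp3
C11: sp3
4 carbons are sp.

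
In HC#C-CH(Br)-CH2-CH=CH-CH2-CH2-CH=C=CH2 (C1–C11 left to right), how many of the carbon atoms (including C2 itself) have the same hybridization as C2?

C2 is sp (two π bonds).
C1: sp ✓
C2: sp ✓
C3: sp3
C4: sp3
C5: sp2
C6: sp2
C7: sp3
C8: sp3
C9: sp2
C10: sp ✓
C11: sp2
3 carbons are sp.

3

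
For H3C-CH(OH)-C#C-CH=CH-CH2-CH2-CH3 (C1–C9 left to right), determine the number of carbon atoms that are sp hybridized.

C1: sp3
C2: sp3
C3: sp ✓
C4: sp ✓
C5: sp2
C6: sp2
C7: sp3
C8: sp3
C9: sp3
C3, C4 → 2 sp carbons.

2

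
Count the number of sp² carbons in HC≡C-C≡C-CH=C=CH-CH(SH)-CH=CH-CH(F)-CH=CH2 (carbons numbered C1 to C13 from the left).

C1: sp
C2: sp
C3: sp
C4: sp
C5: sp2 ✓
C6: sp
C7: sp2 ✓
C8: sp3
C9: sp2 ✓
C10: sp2 ✓
C11: sp3
C12: sp2 ✓
C13: sp2 ✓
C5, C7, C9, C10, C12, C13 → 6 sp2 carbons.

6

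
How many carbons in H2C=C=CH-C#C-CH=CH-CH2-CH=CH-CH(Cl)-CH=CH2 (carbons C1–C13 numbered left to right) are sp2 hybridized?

C1: sp2 ✓
C2: sp
C3: sp2 ✓
C4: sp
C5: sp
C6: sp2 ✓
C7: sp2 ✓
C8: sp3
C9: sp2 ✓
C10: sp2 ✓
C11: sp3
C12: sp2 ✓
C13: sp2 ✓
C1, C3, C6, C7, C9, C10, C12, C13 → 8 sp2 carbons.

8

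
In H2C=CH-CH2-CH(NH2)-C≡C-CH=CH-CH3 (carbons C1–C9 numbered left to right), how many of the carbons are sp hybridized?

2

C1: sp2
C2: sp2
C3: sp3
C4: sp3
C5: sp ✓
C6: sp ✓
C7: sp2
C8: sp2
C9: sp3
C5, C6 → 2 sp carbons.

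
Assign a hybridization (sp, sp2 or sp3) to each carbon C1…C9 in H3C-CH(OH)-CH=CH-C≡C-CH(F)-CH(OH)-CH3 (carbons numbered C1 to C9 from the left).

C1 sp3, C2 sp3, C3 sp2, C4 sp2, C5 sp, C6 sp, C7 sp3, C8 sp3, C9 sp3

C1: 4 σ bonds; 4 regions of electron density → sp3.
C2 is sp3: 4 σ bonds, 4 electron-density regions.
C3 is sp2: 3 σ bonds, plus one π bond, 3 electron-density regions.
C4 carries 3 σ bonds, plus one π bond, giving a steric number of 3, so it is sp2.
C5 has 2 σ bonds, plus two π bonds: steric number 2 → sp.
C6 has 2 σ bonds, plus two π bonds: steric number 2 → sp.
C7 has 4 σ bonds: steric number 4 → sp3.
C8: 4 σ bonds — 4 electron domains, sp3.
C9 (4 σ bonds) has steric number 4: sp3.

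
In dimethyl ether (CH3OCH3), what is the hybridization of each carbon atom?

sp³

Each carbon atom is sp3: 4 σ bonds, 4 electron-density regions.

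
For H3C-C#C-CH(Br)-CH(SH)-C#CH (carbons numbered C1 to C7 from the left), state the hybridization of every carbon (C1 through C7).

C1 sp3, C2 sp, C3 sp, C4 sp3, C5 sp3, C6 sp, C7 sp

C1: 4 σ bonds; 4 regions of electron density → sp3.
C2 has 2 σ bonds, plus two π bonds: steric number 2 → sp.
C3: 2 σ bonds, plus two π bonds — 2 electron domains, sp.
C4 has 4 σ bonds: steric number 4 → sp3.
C5 carries 4 σ bonds, giving a steric number of 4, so it is sp3.
C6 is sp: 2 σ bonds, plus two π bonds, 2 electron-density regions.
C7 carries 2 σ bonds, plus two π bonds, giving a steric number of 2, so it is sp.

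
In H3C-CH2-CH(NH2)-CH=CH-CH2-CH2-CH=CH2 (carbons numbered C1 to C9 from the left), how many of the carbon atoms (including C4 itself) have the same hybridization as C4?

C4 is sp2 (one π bond).
C1: sp3
C2: sp3
C3: sp3
C4: sp2 ✓
C5: sp2 ✓
C6: sp3
C7: sp3
C8: sp2 ✓
C9: sp2 ✓
4 carbons are sp2.

4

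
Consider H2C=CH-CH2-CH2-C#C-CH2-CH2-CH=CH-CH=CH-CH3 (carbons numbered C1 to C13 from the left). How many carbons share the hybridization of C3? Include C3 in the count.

C3 is sp3 (only σ bonds).
C1: sp2
C2: sp2
C3: sp3 ✓
C4: sp3 ✓
C5: sp
C6: sp
C7: sp3 ✓
C8: sp3 ✓
C9: sp2
C10: sp2
C11: sp2
C12: sp2
C13: sp3 ✓
5 carbons are sp3.

5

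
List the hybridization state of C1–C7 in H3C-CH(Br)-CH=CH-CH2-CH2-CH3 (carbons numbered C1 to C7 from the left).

C1: 4 σ bonds — 4 electron domains, sp3.
C2: 4 σ bonds; 4 regions of electron density → sp3.
C3 (3 σ bonds, plus one π bond) has steric number 3: sp2.
C4 (3 σ bonds, plus one π bond) has steric number 3: sp2.
C5 is sp3: 4 σ bonds, 4 electron-density regions.
C6 (4 σ bonds) has steric number 4: sp3.
C7: 4 σ bonds — 4 electron domains, sp3.

C1 sp3, C2 sp3, C3 sp2, C4 sp2, C5 sp3, C6 sp3, C7 sp3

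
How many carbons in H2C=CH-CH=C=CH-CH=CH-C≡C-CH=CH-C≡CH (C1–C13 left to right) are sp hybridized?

5

C1: sp2
C2: sp2
C3: sp2
C4: sp ✓
C5: sp2
C6: sp2
C7: sp2
C8: sp ✓
C9: sp ✓
C10: sp2
C11: sp2
C12: sp ✓
C13: sp ✓
C4, C8, C9, C12, C13 → 5 sp carbons.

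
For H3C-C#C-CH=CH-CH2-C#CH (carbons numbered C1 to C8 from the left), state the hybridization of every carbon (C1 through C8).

C1 sp3, C2 sp, C3 sp, C4 sp2, C5 sp2, C6 sp3, C7 sp, C8 sp

C1: 4 σ bonds; 4 regions of electron density → sp3.
C2 carries 2 σ bonds, plus two π bonds, giving a steric number of 2, so it is sp.
C3 has 2 σ bonds, plus two π bonds: steric number 2 → sp.
C4 is sp2: 3 σ bonds, plus one π bond, 3 electron-density regions.
C5: 3 σ bonds, plus one π bond; 3 regions of electron density → sp2.
C6 has 4 σ bonds: steric number 4 → sp3.
C7 has 2 σ bonds, plus two π bonds: steric number 2 → sp.
C8 — 2 σ bonds, plus two π bonds. Steric number 2, so sp.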